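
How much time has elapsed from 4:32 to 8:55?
From 4:32 to 8:55:
(8 x 60 + 55) - (4 x 60 + 32) = 535 - 272 = 263 minutes
= 4 hours and 23 minutes

Final answer: 4 hours and 23 minutes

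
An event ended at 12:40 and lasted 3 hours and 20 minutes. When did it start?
Starting time: 12:40 = 40 total minutes past 12:00
Subtracting: 3 hours and 20 minutes = 200 minutes
40 - 200 = -160 (negative, add 12 hours = 720) = 560 minutes
= 9 hours and 20 minutes past 12:00 = 9:20

Final answer: 9:20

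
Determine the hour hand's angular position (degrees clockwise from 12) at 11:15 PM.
The hour hand moves 30 degrees per hour and 0.5 degrees per minute.
At 11:15: (11) x 30 + 15 x 0.5 = 330 + 7.5 = 337.5 degrees

Final answer: 337.5 degrees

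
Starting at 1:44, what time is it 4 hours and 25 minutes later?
Starting time: 1:44
Adding 25 minutes to 44 minutes: 44 + 25 = 69 minutes = 1 hour and 9 minutes
Adding 4 hours: 1 + 4 + 1 (carry) = 6
Final time: 6:09

Final answer: 6:09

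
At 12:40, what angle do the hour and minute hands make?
Hour hand position: 0 x 30 + 40 x 0.5 = 20 degrees
Minute hand position: 40 x 6 = 240 degrees
Difference: |20 - 240| = 220 degrees
Since 220 > 180, the smaller angle is 360 - 220 = 140 degrees

Final answer: 140 degrees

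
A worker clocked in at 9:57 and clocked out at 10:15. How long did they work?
From 9:57 to 10:15:
(10 x 60 + 15) - (9 x 60 + 57) = 615 - 597 = 18 minutes
= 18 minutes

Final answer: 18 minutes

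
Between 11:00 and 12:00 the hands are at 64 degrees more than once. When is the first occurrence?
At t minutes past 11:00, the hour hand is at 30 x 11 + 0.5t degrees and the minute hand is at 6t degrees.
The smaller angle between them is 64 degrees when |30H - 5.5t| = 64 or |30H - 5.5t| = 296.
With H = 11, solve 30 x 11 - 5.5t = +/- target for each target:
  t = (30 x 11 - 64) / 5.5 = 48.36
  t = (30 x 11 + 64) / 5.5 = 71.64 (outside (0, 60))
  t = (30 x 11 - 296) / 5.5 = 6.18
  t = (30 x 11 + 296) / 5.5 = 113.82 (outside (0, 60))
Valid solutions in (0, 60): {6.18, 48.36} minutes.
The first occurrence is t = 6.18 minutes.
The hands form a 64-degree angle at 6.18 minutes past 11:00.

Final answer: 6.18 minutes past 11:00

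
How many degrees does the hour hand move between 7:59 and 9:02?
The hour hand moves 0.5 degrees per minute.
Time elapsed: 9:02 - 7:59 = 63 minutes
Angular displacement: 63 x 0.5 = 31.5 degrees

Final answer: 31.5 degrees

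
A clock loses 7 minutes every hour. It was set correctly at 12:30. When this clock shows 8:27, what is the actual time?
For every 60 true minutes, the faulty clock advances 53 minutes, so 1 faulty-clock minute corresponds to 60/53 true minutes.
From 12:30 to 8:27 on the faulty dial is 477 minutes.
True elapsed: 477 x 60/53 = 540 minutes = 9 hours.
True time: 12:30 + 9 hours = 9:30.

Final answer: 9:30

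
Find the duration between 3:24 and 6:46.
From 3:24 to 6:46:
(6 x 60 + 46) - (3 x 60 + 24) = 406 - 204 = 202 minutes
= 3 hours and 22 minutes

Final answer: 3 hours and 22 minutes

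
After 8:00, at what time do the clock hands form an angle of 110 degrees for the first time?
At t minutes past 8:00, the hour hand is at 30 x 8 + 0.5t degrees and the minute hand is at 6t degrees.
The smaller angle between them is 110 degrees when |30H - 5.5t| = 110 or |30H - 5.5t| = 250.
With H = 8, solve 30 x 8 - 5.5t = +/- target for each target:
  t = (30 x 8 - 110) / 5.5 = 23.64
  t = (30 x 8 + 110) / 5.5 = 63.64 (outside (0, 60))
  t = (30 x 8 - 250) / 5.5 = -1.82 (outside (0, 60))
  t = (30 x 8 + 250) / 5.5 = 89.09 (outside (0, 60))
Valid solutions in (0, 60): {23.64} minutes.
The first occurrence is t = 23.64 minutes.
The hands form a 110-degree angle at 23.64 minutes past 8:00.

Final answer: 23.64 minutes past 8:00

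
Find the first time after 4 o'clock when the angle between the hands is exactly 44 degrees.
At t minutes past 4:00, the hour hand is at 30 x 4 + 0.5t degrees and the minute hand is at 6t degrees.
The smaller angle between them is 44 degrees when |30H - 5.5t| = 44 or |30H - 5.5t| = 316.
With H = 4, solve 30 x 4 - 5.5t = +/- target for each target:
  t = (30 x 4 - 44) / 5.5 = 13.82
  t = (30 x 4 + 44) / 5.5 = 29.82
  t = (30 x 4 - 316) / 5.5 = -35.64 (outside (0, 60))
  t = (30 x 4 + 316) / 5.5 = 79.27 (outside (0, 60))
Valid solutions in (0, 60): {13.82, 29.82} minutes.
The first occurrence is t = 13.82 minutes.
The hands form a 44-degree angle at 13.82 minutes past 4:00.

Final answer: 13.82 minutes past 4:00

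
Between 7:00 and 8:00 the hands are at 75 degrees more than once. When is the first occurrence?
At t minutes past 7:00, the hour hand is at 30 x 7 + 0.5t degrees and the minute hand is at 6t degrees.
The smaller angle between them is 75 degrees when |30H - 5.5t| = 75 or |30H - 5.5t| = 285.
With H = 7, solve 30 x 7 - 5.5t = +/- target for each target:
  t = (30 x 7 - 75) / 5.5 = 24.55
  t = (30 x 7 + 75) / 5.5 = 51.82
  t = (30 x 7 - 285) / 5.5 = -13.64 (outside (0, 60))
  t = (30 x 7 + 285) / 5.5 = 90 (outside (0, 60))
Valid solutions in (0, 60): {24.55, 51.82} minutes.
The first occurrence is t = 24.55 minutes.
The hands form a 75-degree angle at 24.55 minutes past 7:00.

Final answer: 24.55 minutes past 7:00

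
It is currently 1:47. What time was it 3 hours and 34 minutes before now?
Starting time: 1:47 = 107 total minutes past 12:00
Subtracting: 3 hours and 34 minutes = 214 minutes
107 - 214 = -107 (negative, add 12 hours = 720) = 613 minutes
= 10 hours and 13 minutes past 12:00 = 10:13

Final answer: 10:13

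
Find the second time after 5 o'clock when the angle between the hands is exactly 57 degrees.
At t minutes past 5:00, the hour hand is at 30 x 5 + 0.5t degrees and the minute hand is at 6t degrees.
The smaller angle between them is 57 degrees when |30H - 5.5t| = 57 or |30H - 5.5t| = 303.
With H = 5, solve 30 x 5 - 5.5t = +/- target for each target:
  t = (30 x 5 - 57) / 5.5 = 16.91
  t = (30 x 5 + 57) / 5.5 = 37.64
  t = (30 x 5 - 303) / 5.5 = -27.82 (outside (0, 60))
  t = (30 x 5 + 303) / 5.5 = 82.36 (outside (0, 60))
Valid solutions in (0, 60): {16.91, 37.64} minutes.
The second occurrence is t = 37.64 minutes.
The hands form a 57-degree angle at 37.64 minutes past 5:00.

Final answer: 37.64 minutes past 5:00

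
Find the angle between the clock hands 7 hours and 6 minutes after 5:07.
First find the time 7 hours and 6 minutes after 5:07.
Total minutes: 5 x 60 + 7 + 7 x 60 + 6 = 733.
733 mod 720 = 13 minutes = 12:13.
Now compute the angle at 12:13:
Hour hand: 0 x 30 + 13 x 0.5 = 6.5 degrees
Minute hand: 13 x 6 = 78 degrees
Difference: |6.5 - 78| = 71.5 degrees
The angle is 71.5 degrees

Final answer: 71.5 degrees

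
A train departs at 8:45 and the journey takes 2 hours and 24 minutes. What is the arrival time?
Starting time: 8:45
Adding 24 minutes to 45 minutes: 45 + 24 = 69 minutes = 1 hour and 9 minutes
Adding 2 hours: 8 + 2 + 1 (carry) = 11
Final time: 11:09

Final answer: 11:09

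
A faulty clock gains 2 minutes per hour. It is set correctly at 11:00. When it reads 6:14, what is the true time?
For every 60 true minutes, the faulty clock advances 62 minutes, so 1 faulty-clock minute corresponds to 60/62 true minutes.
From 11:00 to 6:14 on the faulty dial is 434 minutes.
True elapsed: 434 x 60/62 = 420 minutes = 7 hours.
True time: 11:00 + 7 hours = 6:00.

Final answer: 6:00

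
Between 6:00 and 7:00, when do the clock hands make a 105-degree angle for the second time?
At t minutes past 6:00, the hour hand is at 30 x 6 + 0.5t degrees and the minute hand is at 6t degrees.
The smaller angle between them is 105 degrees when |30H - 5.5t| = 105 or |30H - 5.5t| = 255.
With H = 6, solve 30 x 6 - 5.5t = +/- target for each target:
  t = (30 x 6 - 105) / 5.5 = 13.64
  t = (30 x 6 + 105) / 5.5 = 51.82
  t = (30 x 6 - 255) / 5.5 = -13.64 (outside (0, 60))
  t = (30 x 6 + 255) / 5.5 = 79.09 (outside (0, 60))
Valid solutions in (0, 60): {13.64, 51.82} minutes.
The second occurrence is t = 51.82 minutes.
The hands form a 105-degree angle at 51.82 minutes past 6:00.

Final answer: 51.82 minutes past 6:00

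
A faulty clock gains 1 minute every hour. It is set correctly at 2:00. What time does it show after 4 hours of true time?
For every 60 true minutes, the faulty clock advances 60 + 1 = 61 minutes.
True elapsed: 4 hours = 240 minutes.
Faulty clock advances: 240 x 61/60 = 244 minutes (drift: 4 minutes ahead).
Shown time: 2:00 + 244 minutes = 6:04.

Final answer: 6:04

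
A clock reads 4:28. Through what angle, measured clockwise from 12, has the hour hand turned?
The hour hand moves 30 degrees per hour and 0.5 degrees per minute.
At 4:28: (4) x 30 + 28 x 0.5 = 120 + 14 = 134 degrees

Final answer: 134 degrees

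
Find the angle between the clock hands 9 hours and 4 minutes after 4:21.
First find the time 9 hours and 4 minutes after 4:21.
Total minutes: 4 x 60 + 21 + 9 x 60 + 4 = 805.
805 mod 720 = 85 minutes = 1:25.
Now compute the angle at 1:25:
Hour hand: 1 x 30 + 25 x 0.5 = 42.5 degrees
Minute hand: 25 x 6 = 150 degrees
Difference: |42.5 - 150| = 107.5 degrees
The angle is 107.5 degrees

Final answer: 107.5 degrees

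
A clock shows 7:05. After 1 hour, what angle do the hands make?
First find the time 1 hour after 7:05.
Total minutes: 7 x 60 + 5 + 1 x 60 + 0 = 485.
485 mod 720 = 485 minutes = 8:05.
Now compute the angle at 8:05:
Hour hand: 8 x 30 + 5 x 0.5 = 242.5 degrees
Minute hand: 5 x 6 = 30 degrees
Difference: |242.5 - 30| = 212.5 degrees
Smaller angle: 360 - 212.5 = 147.5 degrees

Final answer: 147.5 degrees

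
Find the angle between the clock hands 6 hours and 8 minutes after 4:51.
First find the time 6 hours and 8 minutes after 4:51.
Total minutes: 4 x 60 + 51 + 6 x 60 + 8 = 659.
659 mod 720 = 659 minutes = 10:59.
Now compute the angle at 10:59:
Hour hand: 10 x 30 + 59 x 0.5 = 329.5 degrees
Minute hand: 59 x 6 = 354 degrees
Difference: |329.5 - 354| = 24.5 degrees
The angle is 24.5 degrees

Final answer: 24.5 degrees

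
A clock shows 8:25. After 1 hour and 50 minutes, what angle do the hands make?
First find the time 1 hour and 50 minutes after 8:25.
Total minutes: 8 x 60 + 25 + 1 x 60 + 50 = 615.
615 mod 720 = 615 minutes = 10:15.
Now compute the angle at 10:15:
Hour hand: 10 x 30 + 15 x 0.5 = 307.5 degrees
Minute hand: 15 x 6 = 90 degrees
Difference: |307.5 - 90| = 217.5 degrees
Smaller angle: 360 - 217.5 = 142.5 degrees

Final answer: 142.5 degrees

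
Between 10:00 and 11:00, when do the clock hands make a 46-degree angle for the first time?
At t minutes past 10:00, the hour hand is at 30 x 10 + 0.5t degrees and the minute hand is at 6t degrees.
The smaller angle between them is 46 degrees when |30H - 5.5t| = 46 or |30H - 5.5t| = 314.
With H = 10, solve 30 x 10 - 5.5t = +/- target for each target:
  t = (30 x 10 - 46) / 5.5 = 46.18
  t = (30 x 10 + 46) / 5.5 = 62.91 (outside (0, 60))
  t = (30 x 10 - 314) / 5.5 = -2.55 (outside (0, 60))
  t = (30 x 10 + 314) / 5.5 = 111.64 (outside (0, 60))
Valid solutions in (0, 60): {46.18} minutes.
The first occurrence is t = 46.18 minutes.
The hands form a 46-degree angle at 46.18 minutes past 10:00.

Final answer: 46.18 minutes past 10:00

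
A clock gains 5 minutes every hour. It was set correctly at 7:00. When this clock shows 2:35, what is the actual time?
For every 60 true minutes, the faulty clock advances 65 minutes, so 1 faulty-clock minute corresponds to 60/65 true minutes.
From 7:00 to 2:35 on the faulty dial is 455 minutes.
True elapsed: 455 x 60/65 = 420 minutes = 7 hours.
True time: 7:00 + 7 hours = 2:00.

Final answer: 2:00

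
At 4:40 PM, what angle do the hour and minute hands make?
Hour hand position: 4 x 30 + 40 x 0.5 = 140 degrees
Minute hand position: 40 x 6 = 240 degrees
Difference: |140 - 240| = 100 degrees
The angle between the hands is 100 degrees

Final answer: 100 degrees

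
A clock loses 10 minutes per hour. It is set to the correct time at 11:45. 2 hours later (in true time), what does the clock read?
For every 60 true minutes, the faulty clock advances 60 - 10 = 50 minutes.
True elapsed: 2 hours = 120 minutes.
Faulty clock advances: 120 x 50/60 = 100 minutes (drift: 20 minutes behind).
Shown time: 11:45 + 100 minutes = 1:25.

Final answer: 1:25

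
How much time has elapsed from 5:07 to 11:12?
From 5:07 to 11:12:
(11 x 60 + 12) - (5 x 60 + 7) = 672 - 307 = 365 minutes
= 6 hours and 5 minutes

Final answer: 6 hours and 5 minutes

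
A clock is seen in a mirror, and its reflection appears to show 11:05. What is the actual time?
Reflection across the vertical (12-6) axis maps a hand at angle A degrees to (360 - A) degrees, which sends a reading of T minutes past 12:00 to (720 - T) minutes past 12:00.
Mirror reads 11:05 = 665 minutes past 12:00.
Actual time: (720 - 665) mod 720 = 55 minutes = 12:55.

Final answer: 12:55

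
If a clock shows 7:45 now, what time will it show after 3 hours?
Starting time: 7:45
Adding 0 minutes to 45 minutes: 45 + 0 = 45 minutes
Adding 3 hours: 7 + 3 = 10
Final time: 10:45

Final answer: 10:45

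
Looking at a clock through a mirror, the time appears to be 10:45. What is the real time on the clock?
Reflection across the vertical (12-6) axis maps a hand at angle A degrees to (360 - A) degrees, which sends a reading of T minutes past 12:00 to (720 - T) minutes past 12:00.
Mirror reads 10:45 = 645 minutes past 12:00.
Actual time: (720 - 645) mod 720 = 75 minutes = 1:15.

Final answer: 1:15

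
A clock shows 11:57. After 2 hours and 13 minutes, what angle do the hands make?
First find the time 2 hours and 13 minutes after 11:57.
Total minutes: 11 x 60 + 57 + 2 x 60 + 13 = 850.
850 mod 720 = 130 minutes = 2:10.
Now compute the angle at 2:10:
Hour hand: 2 x 30 + 10 x 0.5 = 65 degrees
Minute hand: 10 x 6 = 60 degrees
Difference: |65 - 60| = 5 degrees
The angle is 5 degrees

Final answer: 5 degrees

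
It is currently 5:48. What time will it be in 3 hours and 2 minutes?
Starting time: 5:48
Adding 2 minutes to 48 minutes: 48 + 2 = 50 minutes
Adding 3 hours: 5 + 3 = 8
Final time: 8:50

Final answer: 8:50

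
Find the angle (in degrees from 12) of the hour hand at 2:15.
The hour hand moves 30 degrees per hour and 0.5 degrees per minute.
At 2:15: (2) x 30 + 15 x 0.5 = 60 + 7.5 = 67.5 degrees

Final answer: 67.5 degrees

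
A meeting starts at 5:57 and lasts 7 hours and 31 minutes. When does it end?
Starting time: 5:57
Adding 31 minutes to 57 minutes: 57 + 31 = 88 minutes = 1 hour and 28 minutes
Adding 7 hours: 5 + 7 + 1 (carry) = 13 - 12 = 1
Final time: 1:28

Final answer: 1:28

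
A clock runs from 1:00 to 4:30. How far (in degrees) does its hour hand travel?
The hour hand moves 0.5 degrees per minute.
Time elapsed: 4:30 - 1:00 = 210 minutes
Angular displacement: 210 x 0.5 = 105 degrees

Final answer: 105 degrees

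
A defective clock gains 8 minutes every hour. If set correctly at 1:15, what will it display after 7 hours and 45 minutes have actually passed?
For every 60 true minutes, the faulty clock advances 60 + 8 = 68 minutes.
True elapsed: 7 hours and 45 minutes = 465 minutes.
Faulty clock advances: 465 x 68/60 = 527 minutes (drift: 62 minutes ahead).
Shown time: 1:15 + 527 minutes = 10:02.

Final answer: 10:02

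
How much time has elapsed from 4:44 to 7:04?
From 4:44 to 7:04:
(7 x 60 + 4) - (4 x 60 + 44) = 424 - 284 = 140 minutes
= 2 hours and 20 minutes

Final answer: 2 hours and 20 minutes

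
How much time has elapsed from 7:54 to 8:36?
From 7:54 to 8:36:
(8 x 60 + 36) - (7 x 60 + 54) = 516 - 474 = 42 minutes
= 42 minutes

Final answer: 42 minutes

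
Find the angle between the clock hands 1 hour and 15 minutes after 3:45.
First find the time 1 hour and 15 minutes after 3:45.
Total minutes: 3 x 60 + 45 + 1 x 60 + 15 = 300.
300 mod 720 = 300 minutes = 5:00.
Now compute the angle at 5:00:
Hour hand: 5 x 30 + 0 x 0.5 = 150 degrees
Minute hand: 0 x 6 = 0 degrees
Difference: |150 - 0| = 150 degrees
The angle is 150 degrees

Final answer: 150 degrees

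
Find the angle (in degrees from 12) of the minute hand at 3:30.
The minute hand moves 6 degrees per minute.
At 3:30: 30 x 6 = 180 degrees

Final answer: 180 degrees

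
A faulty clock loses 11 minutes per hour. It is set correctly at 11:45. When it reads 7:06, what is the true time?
For every 60 true minutes, the faulty clock advances 49 minutes, so 1 faulty-clock minute corresponds to 60/49 true minutes.
From 11:45 to 7:06 on the faulty dial is 441 minutes.
True elapsed: 441 x 60/49 = 540 minutes = 9 hours.
True time: 11:45 + 9 hours = 8:45.

Final answer: 8:45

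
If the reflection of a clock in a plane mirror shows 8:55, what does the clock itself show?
Reflection across the vertical (12-6) axis maps a hand at angle A degrees to (360 - A) degrees, which sends a reading of T minutes past 12:00 to (720 - T) minutes past 12:00.
Mirror reads 8:55 = 535 minutes past 12:00.
Actual time: (720 - 535) mod 720 = 185 minutes = 3:05.

Final answer: 3:05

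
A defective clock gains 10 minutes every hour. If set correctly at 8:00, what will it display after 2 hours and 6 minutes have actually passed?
For every 60 true minutes, the faulty clock advances 60 + 10 = 70 minutes.
True elapsed: 2 hours and 6 minutes = 126 minutes.
Faulty clock advances: 126 x 70/60 = 147 minutes (drift: 21 minutes ahead).
Shown time: 8:00 + 147 minutes = 10:27.

Final answer: 10:27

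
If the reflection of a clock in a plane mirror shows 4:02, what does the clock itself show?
Reflection across the vertical (12-6) axis maps a hand at angle A degrees to (360 - A) degrees, which sends a reading of T minutes past 12:00 to (720 - T) minutes past 12:00.
Mirror reads 4:02 = 242 minutes past 12:00.
Actual time: (720 - 242) mod 720 = 478 minutes = 7:58.

Final answer: 7:58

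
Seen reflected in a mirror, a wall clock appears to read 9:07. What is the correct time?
Reflection across the vertical (12-6) axis maps a hand at angle A degrees to (360 - A) degrees, which sends a reading of T minutes past 12:00 to (720 - T) minutes past 12:00.
Mirror reads 9:07 = 547 minutes past 12:00.
Actual time: (720 - 547) mod 720 = 173 minutes = 2:53.

Final answer: 2:53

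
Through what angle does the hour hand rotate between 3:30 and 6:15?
The hour hand moves 0.5 degrees per minute.
Time elapsed: 6:15 - 3:30 = 165 minutes
Angular displacement: 165 x 0.5 = 82.5 degrees

Final answer: 82.5 degrees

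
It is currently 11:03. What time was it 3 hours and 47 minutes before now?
Starting time: 11:03 = 663 total minutes past 12:00
Subtracting: 3 hours and 47 minutes = 227 minutes
663 - 227 = 436 minutes
= 7 hours and 16 minutes past 12:00 = 7:16

Final answer: 7:16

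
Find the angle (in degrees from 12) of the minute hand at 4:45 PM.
The minute hand moves 6 degrees per minute.
At 4:45: 45 x 6 = 270 degrees

Final answer: 270 degrees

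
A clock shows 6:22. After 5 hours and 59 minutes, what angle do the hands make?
First find the time 5 hours and 59 minutes after 6:22.
Total minutes: 6 x 60 + 22 + 5 x 60 + 59 = 741.
741 mod 720 = 21 minutes = 12:21.
Now compute the angle at 12:21:
Hour hand: 0 x 30 + 21 x 0.5 = 10.5 degrees
Minute hand: 21 x 6 = 126 degrees
Difference: |10.5 - 126| = 115.5 degrees
The angle is 115.5 degrees

Final answer: 115.5 degrees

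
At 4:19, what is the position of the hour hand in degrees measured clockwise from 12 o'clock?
The hour hand moves 30 degrees per hour and 0.5 degrees per minute.
At 4:19: (4) x 30 + 19 x 0.5 = 120 + 9.5 = 129.5 degrees

Final answer: 129.5 degrees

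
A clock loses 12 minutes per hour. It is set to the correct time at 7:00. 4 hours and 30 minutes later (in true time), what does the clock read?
For every 60 true minutes, the faulty clock advances 60 - 12 = 48 minutes.
True elapsed: 4 hours and 30 minutes = 270 minutes.
Faulty clock advances: 270 x 48/60 = 216 minutes (drift: 54 minutes behind).
Shown time: 7:00 + 216 minutes = 10:36.

Final answer: 10:36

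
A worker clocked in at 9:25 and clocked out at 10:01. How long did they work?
From 9:25 to 10:01:
(10 x 60 + 1) - (9 x 60 + 25) = 601 - 565 = 36 minutes
= 36 minutes

Final answer: 36 minutes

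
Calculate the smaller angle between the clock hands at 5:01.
Hour hand position: 5 x 30 + 1 x 0.5 = 150.5 degrees
Minute hand position: 1 x 6 = 6 degrees
Difference: |150.5 - 6| = 144.5 degrees
The angle between the hands is 144.5 degrees

Final answer: 144.5 degrees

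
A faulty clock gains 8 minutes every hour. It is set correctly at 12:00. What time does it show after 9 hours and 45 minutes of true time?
For every 60 true minutes, the faulty clock advances 60 + 8 = 68 minutes.
True elapsed: 9 hours and 45 minutes = 585 minutes.
Faulty clock advances: 585 x 68/60 = 663 minutes (drift: 78 minutes ahead).
Shown time: 12:00 + 663 minutes = 11:03.

Final answer: 11:03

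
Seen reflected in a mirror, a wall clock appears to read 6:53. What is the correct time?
Reflection across the vertical (12-6) axis maps a hand at angle A degrees to (360 - A) degrees, which sends a reading of T minutes past 12:00 to (720 - T) minutes past 12:00.
Mirror reads 6:53 = 413 minutes past 12:00.
Actual time: (720 - 413) mod 720 = 307 minutes = 5:07.

Final answer: 5:07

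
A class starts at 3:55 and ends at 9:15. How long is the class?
From 3:55 to 9:15:
(9 x 60 + 15) - (3 x 60 + 55) = 555 - 235 = 320 minutes
= 5 hours and 20 minutes

Final answer: 5 hours and 20 minutes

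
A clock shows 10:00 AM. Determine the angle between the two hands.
Hour hand position: 10 x 30 + 0 x 0.5 = 300 degrees
Minute hand position: 0 x 6 = 0 degrees
Difference: |300 - 0| = 300 degrees
Since 300 > 180, the smaller angle is 360 - 300 = 60 degrees

Final answer: 60 degrees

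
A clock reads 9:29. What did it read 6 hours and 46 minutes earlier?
Starting time: 9:29 = 569 total minutes past 12:00
Subtracting: 6 hours and 46 minutes = 406 minutes
569 - 406 = 163 minutes
= 2 hours and 43 minutes past 12:00 = 2:43

Final answer: 2:43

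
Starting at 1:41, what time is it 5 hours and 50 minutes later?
Starting time: 1:41
Adding 50 minutes to 41 minutes: 41 + 50 = 91 minutes = 1 hour and 31 minutes
Adding 5 hours: 1 + 5 + 1 (carry) = 7
Final time: 7:31

Final answer: 7:31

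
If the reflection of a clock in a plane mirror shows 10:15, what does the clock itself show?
Reflection across the vertical (12-6) axis maps a hand at angle A degrees to (360 - A) degrees, which sends a reading of T minutes past 12:00 to (720 - T) minutes past 12:00.
Mirror reads 10:15 = 615 minutes past 12:00.
Actual time: (720 - 615) mod 720 = 105 minutes = 1:45.

Final answer: 1:45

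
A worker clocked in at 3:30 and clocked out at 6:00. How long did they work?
From 3:30 to 6:00:
(6 x 60 + 0) - (3 x 60 + 30) = 360 - 210 = 150 minutes
= 2 hours and 30 minutes

Final answer: 2 hours and 30 minutes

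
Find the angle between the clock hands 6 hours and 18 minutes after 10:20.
First find the time 6 hours and 18 minutes after 10:20.
Total minutes: 10 x 60 + 20 + 6 x 60 + 18 = 998.
998 mod 720 = 278 minutes = 4:38.
Now compute the angle at 4:38:
Hour hand: 4 x 30 + 38 x 0.5 = 139 degrees
Minute hand: 38 x 6 = 228 degrees
Difference: |139 - 228| = 89 degrees
The angle is 89 degrees

Final answer: 89 degrees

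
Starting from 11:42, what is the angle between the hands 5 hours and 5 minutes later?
First find the time 5 hours and 5 minutes after 11:42.
Total minutes: 11 x 60 + 42 + 5 x 60 + 5 = 1007.
1007 mod 720 = 287 minutes = 4:47.
Now compute the angle at 4:47:
Hour hand: 4 x 30 + 47 x 0.5 = 143.5 degrees
Minute hand: 47 x 6 = 282 degrees
Difference: |143.5 - 282| = 138.5 degrees
The angle is 138.5 degrees

Final answer: 138.5 degrees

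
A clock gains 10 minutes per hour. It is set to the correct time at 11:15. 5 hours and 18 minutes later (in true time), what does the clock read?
For every 60 true minutes, the faulty clock advances 60 + 10 = 70 minutes.
True elapsed: 5 hours and 18 minutes = 318 minutes.
Faulty clock advances: 318 x 70/60 = 371 minutes (drift: 53 minutes ahead).
Shown time: 11:15 + 371 minutes = 5:26.

Final answer: 5:26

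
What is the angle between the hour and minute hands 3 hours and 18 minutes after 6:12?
First find the time 3 hours and 18 minutes after 6:12.
Total minutes: 6 x 60 + 12 + 3 x 60 + 18 = 570.
570 mod 720 = 570 minutes = 9:30.
Now compute the angle at 9:30:
Hour hand: 9 x 30 + 30 x 0.5 = 285 degrees
Minute hand: 30 x 6 = 180 degrees
Difference: |285 - 180| = 105 degrees
The angle is 105 degrees

Final answer: 105 degrees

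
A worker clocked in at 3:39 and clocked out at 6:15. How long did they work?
From 3:39 to 6:15:
(6 x 60 + 15) - (3 x 60 + 39) = 375 - 219 = 156 minutes
= 2 hours and 36 minutes

Final answer: 2 hours and 36 minutes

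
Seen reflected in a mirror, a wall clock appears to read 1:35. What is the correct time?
Reflection across the vertical (12-6) axis maps a hand at angle A degrees to (360 - A) degrees, which sends a reading of T minutes past 12:00 to (720 - T) minutes past 12:00.
Mirror reads 1:35 = 95 minutes past 12:00.
Actual time: (720 - 95) mod 720 = 625 minutes = 10:25.

Final answer: 10:25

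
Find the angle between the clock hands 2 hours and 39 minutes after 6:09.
First find the time 2 hours and 39 minutes after 6:09.
Total minutes: 6 x 60 + 9 + 2 x 60 + 39 = 528.
528 mod 720 = 528 minutes = 8:48.
Now compute the angle at 8:48:
Hour hand: 8 x 30 + 48 x 0.5 = 264 degrees
Minute hand: 48 x 6 = 288 degrees
Difference: |264 - 288| = 24 degrees
The angle is 24 degrees

Final answer: 24 degrees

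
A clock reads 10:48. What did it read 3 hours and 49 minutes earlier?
Starting time: 10:48 = 648 total minutes past 12:00
Subtracting: 3 hours and 49 minutes = 229 minutes
648 - 229 = 419 minutes
= 6 hours and 59 minutes past 12:00 = 6:59

Final answer: 6:59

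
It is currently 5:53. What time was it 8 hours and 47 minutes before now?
Starting time: 5:53 = 353 total minutes past 12:00
Subtracting: 8 hours and 47 minutes = 527 minutes
353 - 527 = -174 (negative, add 12 hours = 720) = 546 minutes
= 9 hours and 6 minutes past 12:00 = 9:06

Final answer: 9:06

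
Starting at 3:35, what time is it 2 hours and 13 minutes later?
Starting time: 3:35
Adding 13 minutes to 35 minutes: 35 + 13 = 48 minutes
Adding 2 hours: 3 + 2 = 5
Final time: 5:48

Final answer: 5:48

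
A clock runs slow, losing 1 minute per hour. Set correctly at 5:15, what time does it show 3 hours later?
For every 60 true minutes, the faulty clock advances 60 - 1 = 59 minutes.
True elapsed: 3 hours = 180 minutes.
Faulty clock advances: 180 x 59/60 = 177 minutes (drift: 3 minutes behind).
Shown time: 5:15 + 177 minutes = 8:12.

Final answer: 8:12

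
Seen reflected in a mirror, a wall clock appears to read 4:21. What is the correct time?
Reflection across the vertical (12-6) axis maps a hand at angle A degrees to (360 - A) degrees, which sends a reading of T minutes past 12:00 to (720 - T) minutes past 12:00.
Mirror reads 4:21 = 261 minutes past 12:00.
Actual time: (720 - 261) mod 720 = 459 minutes = 7:39.

Final answer: 7:39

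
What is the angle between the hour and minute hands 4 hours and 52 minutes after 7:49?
First find the time 4 hours and 52 minutes after 7:49.
Total minutes: 7 x 60 + 49 + 4 x 60 + 52 = 761.
761 mod 720 = 41 minutes = 12:41.
Now compute the angle at 12:41:
Hour hand: 0 x 30 + 41 x 0.5 = 20.5 degrees
Minute hand: 41 x 6 = 246 degrees
Difference: |20.5 - 246| = 225.5 degrees
Smaller angle: 360 - 225.5 = 134.5 degrees

Final answer: 134.5 degrees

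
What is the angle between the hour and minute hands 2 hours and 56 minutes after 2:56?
First find the time 2 hours and 56 minutes after 2:56.
Total minutes: 2 x 60 + 56 + 2 x 60 + 56 = 352.
352 mod 720 = 352 minutes = 5:52.
Now compute the angle at 5:52:
Hour hand: 5 x 30 + 52 x 0.5 = 176 degrees
Minute hand: 52 x 6 = 312 degrees
Difference: |176 - 312| = 136 degrees
The angle is 136 degrees

Final answer: 136 degrees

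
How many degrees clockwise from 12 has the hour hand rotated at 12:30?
The hour hand moves 30 degrees per hour and 0.5 degrees per minute.
At 12:30: (0) x 30 + 30 x 0.5 = 0 + 15 = 15 degrees

Final answer: 15 degrees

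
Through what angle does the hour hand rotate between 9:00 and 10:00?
The hour hand moves 0.5 degrees per minute.
Time elapsed: 10:00 - 9:00 = 60 minutes
Angular displacement: 60 x 0.5 = 30 degrees

Final answer: 30 degrees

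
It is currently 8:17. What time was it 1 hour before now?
Starting time: 8:17 = 497 total minutes past 12:00
Subtracting: 1 hour = 60 minutes
497 - 60 = 437 minutes
= 7 hours and 17 minutes past 12:00 = 7:17

Final answer: 7:17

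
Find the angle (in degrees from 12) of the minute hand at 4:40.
The minute hand moves 6 degrees per minute.
At 4:40: 40 x 6 = 240 degrees

Final answer: 240 degrees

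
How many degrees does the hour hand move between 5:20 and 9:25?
The hour hand moves 0.5 degrees per minute.
Time elapsed: 9:25 - 5:20 = 245 minutes
Angular displacement: 245 x 0.5 = 122.5 degrees

Final answer: 122.5 degrees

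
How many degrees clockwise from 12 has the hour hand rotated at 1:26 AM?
The hour hand moves 30 degrees per hour and 0.5 degrees per minute.
At 1:26: (1) x 30 + 26 x 0.5 = 30 + 13 = 43 degrees

Final answer: 43 degrees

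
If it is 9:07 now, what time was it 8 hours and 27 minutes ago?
Starting time: 9:07 = 547 total minutes past 12:00
Subtracting: 8 hours and 27 minutes = 507 minutes
547 - 507 = 40 minutes
= 40 minutes past 12:00 = 12:40

Final answer: 12:40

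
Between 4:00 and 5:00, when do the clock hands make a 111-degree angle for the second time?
At t minutes past 4:00, the hour hand is at 30 x 4 + 0.5t degrees and the minute hand is at 6t degrees.
The smaller angle between them is 111 degrees when |30H - 5.5t| = 111 or |30H - 5.5t| = 249.
With H = 4, solve 30 x 4 - 5.5t = +/- target for each target:
  t = (30 x 4 - 111) / 5.5 = 1.64
  t = (30 x 4 + 111) / 5.5 = 42
  t = (30 x 4 - 249) / 5.5 = -23.45 (outside (0, 60))
  t = (30 x 4 + 249) / 5.5 = 67.09 (outside (0, 60))
Valid solutions in (0, 60): {1.64, 42} minutes.
The second occurrence is t = 42 minutes.
The hands form a 111-degree angle at 42 minutes past 4:00.

Final answer: 42 minutes past 4:00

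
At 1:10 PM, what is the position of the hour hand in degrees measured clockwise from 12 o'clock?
The hour hand moves 30 degrees per hour and 0.5 degrees per minute.
At 1:10: (1) x 30 + 10 x 0.5 = 30 + 5 = 35 degrees

Final answer: 35 degrees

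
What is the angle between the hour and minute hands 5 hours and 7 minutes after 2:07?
First find the time 5 hours and 7 minutes after 2:07.
Total minutes: 2 x 60 + 7 + 5 x 60 + 7 = 434.
434 mod 720 = 434 minutes = 7:14.
Now compute the angle at 7:14:
Hour hand: 7 x 30 + 14 x 0.5 = 217 degrees
Minute hand: 14 x 6 = 84 degrees
Difference: |217 - 84| = 133 degrees
The angle is 133 degrees

Final answer: 133 degrees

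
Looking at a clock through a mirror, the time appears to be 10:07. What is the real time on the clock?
Reflection across the vertical (12-6) axis maps a hand at angle A degrees to (360 - A) degrees, which sends a reading of T minutes past 12:00 to (720 - T) minutes past 12:00.
Mirror reads 10:07 = 607 minutes past 12:00.
Actual time: (720 - 607) mod 720 = 113 minutes = 1:53.

Final answer: 1:53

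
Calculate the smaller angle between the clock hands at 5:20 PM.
Hour hand position: 5 x 30 + 20 x 0.5 = 160 degrees
Minute hand position: 20 x 6 = 120 degrees
Difference: |160 - 120| = 40 degrees
The angle between the hands is 40 degrees

Final answer: 40 degrees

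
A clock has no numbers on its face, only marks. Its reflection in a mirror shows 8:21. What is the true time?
Reflection across the vertical (12-6) axis maps a hand at angle A degrees to (360 - A) degrees, which sends a reading of T minutes past 12:00 to (720 - T) minutes past 12:00.
Mirror reads 8:21 = 501 minutes past 12:00.
Actual time: (720 - 501) mod 720 = 219 minutes = 3:39.

Final answer: 3:39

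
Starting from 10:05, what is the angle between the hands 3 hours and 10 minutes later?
First find the time 3 hours and 10 minutes after 10:05.
Total minutes: 10 x 60 + 5 + 3 x 60 + 10 = 795.
795 mod 720 = 75 minutes = 1:15.
Now compute the angle at 1:15:
Hour hand: 1 x 30 + 15 x 0.5 = 37.5 degrees
Minute hand: 15 x 6 = 90 degrees
Difference: |37.5 - 90| = 52.5 degrees
The angle is 52.5 degrees

Final answer: 52.5 degrees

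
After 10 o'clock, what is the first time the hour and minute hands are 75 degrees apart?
At t minutes past 10:00, the hour hand is at 30 x 10 + 0.5t degrees and the minute hand is at 6t degrees.
The smaller angle between them is 75 degrees when |30H - 5.5t| = 75 or |30H - 5.5t| = 285.
With H = 10, solve 30 x 10 - 5.5t = +/- target for each target:
  t = (30 x 10 - 75) / 5.5 = 40.91
  t = (30 x 10 + 75) / 5.5 = 68.18 (outside (0, 60))
  t = (30 x 10 - 285) / 5.5 = 2.73
  t = (30 x 10 + 285) / 5.5 = 106.36 (outside (0, 60))
Valid solutions in (0, 60): {2.73, 40.91} minutes.
The first occurrence is t = 2.73 minutes.
The hands form a 75-degree angle at 2.73 minutes past 10:00.

Final answer: 2.73 minutes past 10:00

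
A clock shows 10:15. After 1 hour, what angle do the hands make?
First find the time 1 hour after 10:15.
Total minutes: 10 x 60 + 15 + 1 x 60 + 0 = 675.
675 mod 720 = 675 minutes = 11:15.
Now compute the angle at 11:15:
Hour hand: 11 x 30 + 15 x 0.5 = 337.5 degrees
Minute hand: 15 x 6 = 90 degrees
Difference: |337.5 - 90| = 247.5 degrees
Smaller angle: 360 - 247.5 = 112.5 degrees

Final answer: 112.5 degrees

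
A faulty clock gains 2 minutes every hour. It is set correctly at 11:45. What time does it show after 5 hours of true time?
For every 60 true minutes, the faulty clock advances 60 + 2 = 62 minutes.
True elapsed: 5 hours = 300 minutes.
Faulty clock advances: 300 x 62/60 = 310 minutes (drift: 10 minutes ahead).
Shown time: 11:45 + 310 minutes = 4:55.

Final answer: 4:55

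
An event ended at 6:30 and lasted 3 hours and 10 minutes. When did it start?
Starting time: 6:30 = 390 total minutes past 12:00
Subtracting: 3 hours and 10 minutes = 190 minutes
390 - 190 = 200 minutes
= 3 hours and 20 minutes past 12:00 = 3:20

Final answer: 3:20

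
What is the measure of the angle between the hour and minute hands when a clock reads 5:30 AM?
Hour hand position: 5 x 30 + 30 x 0.5 = 165 degrees
Minute hand position: 30 x 6 = 180 degrees
Difference: |165 - 180| = 15 degrees
The angle between the hands is 15 degrees

Final answer: 15 degrees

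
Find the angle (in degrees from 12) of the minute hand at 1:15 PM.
The minute hand moves 6 degrees per minute.
At 1:15: 15 x 6 = 90 degrees

Final answer: 90 degrees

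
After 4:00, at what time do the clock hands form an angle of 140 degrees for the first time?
At t minutes past 4:00, the hour hand is at 30 x 4 + 0.5t degrees and the minute hand is at 6t degrees.
The smaller angle between them is 140 degrees when |30H - 5.5t| = 140 or |30H - 5.5t| = 220.
With H = 4, solve 30 x 4 - 5.5t = +/- target for each target:
  t = (30 x 4 - 140) / 5.5 = -3.64 (outside (0, 60))
  t = (30 x 4 + 140) / 5.5 = 47.27
  t = (30 x 4 - 220) / 5.5 = -18.18 (outside (0, 60))
  t = (30 x 4 + 220) / 5.5 = 61.82 (outside (0, 60))
Valid solutions in (0, 60): {47.27} minutes.
The first occurrence is t = 47.27 minutes.
The hands form a 140-degree angle at 47.27 minutes past 4:00.

Final answer: 47.27 minutes past 4:00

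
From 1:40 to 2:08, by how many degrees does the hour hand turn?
The hour hand moves 0.5 degrees per minute.
Time elapsed: 2:08 - 1:40 = 28 minutes
Angular displacement: 28 x 0.5 = 14 degrees

Final answer: 14 degrees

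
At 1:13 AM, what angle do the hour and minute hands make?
Hour hand position: 1 x 30 + 13 x 0.5 = 36.5 degrees
Minute hand position: 13 x 6 = 78 degrees
Difference: |36.5 - 78| = 41.5 degrees
The angle between the hands is 41.5 degrees

Final answer: 41.5 degrees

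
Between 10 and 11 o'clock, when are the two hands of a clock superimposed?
The minute hand gains 5.5 degrees per minute on the hour hand.
At 10:00, the hour hand is at 300 degrees and the minute hand is at 0 degrees.
The gap is 300 degrees. Time to close: 300/5.5 = 60 x 10/11 = 54.55 minutes.
The hands overlap at 54.55 minutes past 10:00.

Final answer: 54.55 minutes past 10:00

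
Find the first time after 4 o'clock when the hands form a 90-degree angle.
At t minutes past 4:00, the hour hand is at 30 x 4 + 0.5t degrees and the minute hand is at 6t degrees.
The smaller angle between them is 90 degrees when |30H - 5.5t| = 90 or |30H - 5.5t| = 270.
With H = 4, solve 30 x 4 - 5.5t = +/- target for each target:
  t = (30 x 4 - 90) / 5.5 = 5.45
  t = (30 x 4 + 90) / 5.5 = 38.18
  t = (30 x 4 - 270) / 5.5 = -27.27 (outside (0, 60))
  t = (30 x 4 + 270) / 5.5 = 70.91 (outside (0, 60))
Valid solutions in (0, 60): {5.45, 38.18} minutes.
First occurrence: t = 5.45 minutes.
The hands are at right angles at 5.45 minutes past 4:00.

Final answer: 5.45 minutes past 4:00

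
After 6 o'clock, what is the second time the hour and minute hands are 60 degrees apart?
At t minutes past 6:00, the hour hand is at 30 x 6 + 0.5t degrees and the minute hand is at 6t degrees.
The smaller angle between them is 60 degrees when |30H - 5.5t| = 60 or |30H - 5.5t| = 300.
With H = 6, solve 30 x 6 - 5.5t = +/- target for each target:
  t = (30 x 6 - 60) / 5.5 = 21.82
  t = (30 x 6 + 60) / 5.5 = 43.64
  t = (30 x 6 - 300) / 5.5 = -21.82 (outside (0, 60))
  t = (30 x 6 + 300) / 5.5 = 87.27 (outside (0, 60))
Valid solutions in (0, 60): {21.82, 43.64} minutes.
The second occurrence is t = 43.64 minutes.
The hands form a 60-degree angle at 43.64 minutes past 6:00.

Final answer: 43.64 minutes past 6:00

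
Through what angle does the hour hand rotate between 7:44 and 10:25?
The hour hand moves 0.5 degrees per minute.
Time elapsed: 10:25 - 7:44 = 161 minutes
Angular displacement: 161 x 0.5 = 80.5 degrees

Final answer: 80.5 degrees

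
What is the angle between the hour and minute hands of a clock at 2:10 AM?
Hour hand position: 2 x 30 + 10 x 0.5 = 65 degrees
Minute hand position: 10 x 6 = 60 degrees
Difference: |65 - 60| = 5 degrees
The angle between the hands is 5 degrees

Final answer: 5 degrees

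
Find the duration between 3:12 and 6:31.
From 3:12 to 6:31:
(6 x 60 + 31) - (3 x 60 + 12) = 391 - 192 = 199 minutes
= 3 hours and 19 minutes

Final answer: 3 hours and 19 minutes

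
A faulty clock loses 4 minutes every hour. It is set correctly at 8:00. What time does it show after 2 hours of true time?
For every 60 true minutes, the faulty clock advances 60 - 4 = 56 minutes.
True elapsed: 2 hours = 120 minutes.
Faulty clock advances: 120 x 56/60 = 112 minutes (drift: 8 minutes behind).
Shown time: 8:00 + 112 minutes = 9:52.

Final answer: 9:52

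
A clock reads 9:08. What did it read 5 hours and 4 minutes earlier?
Starting time: 9:08 = 548 total minutes past 12:00
Subtracting: 5 hours and 4 minutes = 304 minutes
548 - 304 = 244 minutes
= 4 hours and 4 minutes past 12:00 = 4:04

Final answer: 4:04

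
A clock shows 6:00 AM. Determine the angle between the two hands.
Hour hand position: 6 x 30 + 0 x 0.5 = 180 degrees
Minute hand position: 0 x 6 = 0 degrees
Difference: |180 - 0| = 180 degrees
The angle between the hands is 180 degrees

Final answer: 180 degrees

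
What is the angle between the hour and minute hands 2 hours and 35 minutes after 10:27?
First find the time 2 hours and 35 minutes after 10:27.
Total minutes: 10 x 60 + 27 + 2 x 60 + 35 = 782.
782 mod 720 = 62 minutes = 1:02.
Now compute the angle at 1:02:
Hour hand: 1 x 30 + 2 x 0.5 = 31 degrees
Minute hand: 2 x 6 = 12 degrees
Difference: |31 - 12| = 19 degrees
The angle is 19 degrees

Final answer: 19 degrees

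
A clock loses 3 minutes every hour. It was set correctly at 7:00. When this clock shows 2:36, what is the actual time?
For every 60 true minutes, the faulty clock advances 57 minutes, so 1 faulty-clock minute corresponds to 60/57 true minutes.
From 7:00 to 2:36 on the faulty dial is 456 minutes.
True elapsed: 456 x 60/57 = 480 minutes = 8 hours.
True time: 7:00 + 8 hours = 3:00.

Final answer: 3:00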